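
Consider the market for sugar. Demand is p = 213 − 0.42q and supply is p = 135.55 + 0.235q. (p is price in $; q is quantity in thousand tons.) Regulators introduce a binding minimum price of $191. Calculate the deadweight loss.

$1420.69 thousand

Competitive equilibrium: 213 − 0.42q = 135.55 + 0.235q → q* = 118.2443, p* = 163.3374.
At the floor p = 191, quantity demanded = (213 − 191)/0.42 = 52.381.
Sellers' marginal cost at q' = 52.381: 135.55 + 0.235·52.381 = 147.8595.
Δq = 118.2443 − 52.381 = 65.8633; wedge = 191 − 147.8595 = 43.1405.
Welfare loss = ½ × 65.8633 × 43.1405 = $1420.69 thousand.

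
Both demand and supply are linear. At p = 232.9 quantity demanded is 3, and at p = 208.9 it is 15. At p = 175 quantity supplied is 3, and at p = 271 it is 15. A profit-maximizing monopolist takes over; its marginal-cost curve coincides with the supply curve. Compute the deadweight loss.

Demand slope = (208.9 − 232.9)/(15 − 3) = −2, so p = 238.9 − 2q.
Supply slope = (271 − 175)/(15 − 3) = 8, so p = 151 + 8q.
Competitive equilibrium: 238.9 − 2q = 151 + 8q → q* = 8.79, p* = 221.32.
Marginal revenue: MR = 238.9 − 4q. Set MR = MC: 238.9 − 4q = 151 + 8q → q_m = 7.325.
Price p_m = 238.9 − 2·7.325 = 224.25; MC(q_m) = 151 + 8·7.325 = 209.6.
Competitive q* = 8.79, so Δq = 1.465; wedge = 224.25 − 209.6 = 14.65.
DWL = ½ × 1.465 × 14.65 = 10.73.

10.73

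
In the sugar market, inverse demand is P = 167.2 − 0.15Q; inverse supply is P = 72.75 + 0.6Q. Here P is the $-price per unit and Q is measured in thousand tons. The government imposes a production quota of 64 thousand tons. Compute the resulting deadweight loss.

Competitive equilibrium: 167.2 − 0.15Q = 72.75 + 0.6Q → Q* = 125.9333, P* = 148.31.
At Q = 64: demand price = 167.2 − 0.15·64 = 157.6; supply price = 72.75 + 0.6·64 = 111.15.
ΔQ = 125.9333 − 64 = 61.9333; wedge = 157.6 − 111.15 = 46.45.
DWL = ½ × 61.9333 × 46.45 = $1438.40 thousand.

$1438.40 thousand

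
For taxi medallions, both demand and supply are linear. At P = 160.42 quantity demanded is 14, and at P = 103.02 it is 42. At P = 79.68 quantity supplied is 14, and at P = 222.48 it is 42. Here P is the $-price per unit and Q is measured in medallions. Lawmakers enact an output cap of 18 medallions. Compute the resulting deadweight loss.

Demand slope = (103.02 − 160.42)/(42 − 14) = −2.05, so P = 189.12 − 2.05Q.
Supply slope = (222.48 − 79.68)/(42 − 14) = 5.1, so P = 8.28 + 5.1Q.
Competitive equilibrium: 189.12 − 2.05Q = 8.28 + 5.1Q → Q* = 25.2923, P* = 137.2708.
At Q = 18: demand price = 189.12 − 2.05·18 = 152.22; supply price = 8.28 + 5.1·18 = 100.08.
ΔQ = 25.2923 − 18 = 7.2923; wedge = 152.22 − 100.08 = 52.14.
The triangle = ½ × 7.2923 × 52.14 = $190.11.

$190.11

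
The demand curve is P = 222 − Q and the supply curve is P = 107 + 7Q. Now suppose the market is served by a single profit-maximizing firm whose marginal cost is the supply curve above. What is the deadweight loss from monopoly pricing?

10.20

Competitive equilibrium: 222 − Q = 107 + 7Q → Q* = 14.375, P* = 207.625.
Marginal revenue: MR = 222 − 2Q. Set MR = MC: 222 − 2Q = 107 + 7Q → Q_m = 12.7778.
Price P_m = 222 − 1·12.7778 = 209.2222; MC(Q_m) = 107 + 7·12.7778 = 196.4446.
Competitive Q* = 14.375, so ΔQ = 1.5972; wedge = 209.2222 − 196.4446 = 12.7776.
The triangle = ½ × 1.5972 × 12.7776 = 10.20.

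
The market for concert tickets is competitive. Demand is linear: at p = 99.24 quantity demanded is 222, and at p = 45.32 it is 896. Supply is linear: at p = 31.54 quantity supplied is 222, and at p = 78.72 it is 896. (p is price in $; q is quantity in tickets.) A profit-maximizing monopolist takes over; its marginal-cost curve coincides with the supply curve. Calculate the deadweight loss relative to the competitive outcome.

$4113.82

Demand slope = (45.32 − 99.24)/(896 − 222) = −0.08, so p = 117 − 0.08q.
Supply slope = (78.72 − 31.54)/(896 − 222) = 0.07, so p = 16 + 0.07q.
Competitive equilibrium: 117 − 0.08q = 16 + 0.07q → q* = 673.333333, p* = 63.133333.
Marginal revenue: MR = 117 − 0.16q. Set MR = MC: 117 − 0.16q = 16 + 0.07q → q_m = 439.130435.
Price p_m = 117 − 0.08·439.130435 = 81.869565; MC(q_m) = 16 + 0.07·439.130435 = 46.73913.
Competitive q* = 673.333333, so Δq = 234.202898; wedge = 81.869565 − 46.73913 = 35.130435.
Welfare loss = ½ × 234.202898 × 35.130435 = $4113.82.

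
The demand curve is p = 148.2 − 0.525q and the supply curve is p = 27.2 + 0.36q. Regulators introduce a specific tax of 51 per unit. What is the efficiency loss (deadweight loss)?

Competitive equilibrium: 148.2 − 0.525q = 27.2 + 0.36q → q* = 136.7232, p* = 76.4203.
With the tax, the buyer price exceeds the seller price by 51: (148.2 − 0.525q) − (27.2 + 0.36q) = 51 → q' = 79.096.
Δq = 136.7232 − 79.096 = 57.6272; the wedge equals the tax, 51.
The triangle = ½ × 57.6272 × 51 = 1469.49.

1469.49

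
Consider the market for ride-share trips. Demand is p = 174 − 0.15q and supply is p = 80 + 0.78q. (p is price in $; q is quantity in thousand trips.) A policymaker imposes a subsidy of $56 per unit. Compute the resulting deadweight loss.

$1686.02 thousand

Competitive equilibrium: 174 − 0.15q = 80 + 0.78q → q* = 101.0753, p* = 158.8387.
The subsidy lowers effective supply by 56: p = 24 + 0.78q.
New quantity: 174 − 0.15q = 24 + 0.78q → q' = 161.2903.
Overproduction Δq = 161.2903 − 101.0753 = 60.215; wedge = subsidy = 56.
DWL = ½ × 60.215 × 56 = $1686.02 thousand.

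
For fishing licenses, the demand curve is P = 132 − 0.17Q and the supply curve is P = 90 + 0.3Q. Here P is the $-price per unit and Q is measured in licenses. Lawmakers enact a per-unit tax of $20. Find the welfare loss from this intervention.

Competitive equilibrium: 132 − 0.17Q = 90 + 0.3Q → Q* = 89.3617, P* = 116.8085.
With the tax, the buyer price exceeds the seller price by 20: (132 − 0.17Q) − (90 + 0.3Q) = 20 → Q' = 46.8085.
ΔQ = 89.3617 − 46.8085 = 42.5532; the wedge equals the tax, 20.
The triangle = ½ × 42.5532 × 20 = $425.53.

$425.53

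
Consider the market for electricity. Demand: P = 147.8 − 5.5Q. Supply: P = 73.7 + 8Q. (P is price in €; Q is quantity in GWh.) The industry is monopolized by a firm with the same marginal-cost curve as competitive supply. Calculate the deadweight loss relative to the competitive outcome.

€17.04

Competitive equilibrium: 147.8 − 5.5Q = 73.7 + 8Q → Q* = 5.4889, P* = 117.6111.
Marginal revenue: MR = 147.8 − 11Q. Set MR = MC: 147.8 − 11Q = 73.7 + 8Q → Q_m = 3.9.
Price P_m = 147.8 − 5.5·3.9 = 126.35; MC(Q_m) = 73.7 + 8·3.9 = 104.9.
Competitive Q* = 5.4889, so ΔQ = 1.5889; wedge = 126.35 − 104.9 = 21.45.
The triangle = ½ × 1.5889 × 21.45 = €17.04.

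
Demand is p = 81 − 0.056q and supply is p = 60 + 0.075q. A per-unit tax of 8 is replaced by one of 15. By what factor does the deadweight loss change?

Competitive equilibrium: 81 − 0.056q = 60 + 0.075q → q* = 160.3053, p* = 72.0229.
For a per-unit tax t: Δq = t/0.131, so DWL = ½·t·(t/0.131) = t²/0.262.
At t = 8: DWL = 244.275. At t = 15: DWL = 858.779.
Ratio = (15/8)² = 3.516.

3.516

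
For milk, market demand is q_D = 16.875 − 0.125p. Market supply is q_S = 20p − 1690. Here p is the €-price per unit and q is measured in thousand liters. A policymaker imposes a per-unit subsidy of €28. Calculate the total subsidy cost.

In inverse form: demand p = 135 − 8q, supply p = 84.5 + 0.05q.
Competitive equilibrium: 135 − 8q = 84.5 + 0.05q → q* = 6.2733, p* = 84.8137.
The subsidy lowers effective supply by 28: p = 56.5 + 0.05q.
New quantity: 135 − 8q = 56.5 + 0.05q → q' = 9.7516.
Total subsidy cost = 28 × 9.7516 = €273.04 thousand.

€273.04 thousand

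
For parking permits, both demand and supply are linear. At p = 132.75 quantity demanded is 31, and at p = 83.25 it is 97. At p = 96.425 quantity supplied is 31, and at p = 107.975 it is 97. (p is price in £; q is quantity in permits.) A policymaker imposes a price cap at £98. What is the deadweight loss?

£423.78

Demand slope = (83.25 − 132.75)/(97 − 31) = −0.75, so p = 156 − 0.75q.
Supply slope = (107.975 − 96.425)/(97 − 31) = 0.175, so p = 91 + 0.175q.
Competitive equilibrium: 156 − 0.75q = 91 + 0.175q → q* = 70.2703, p* = 103.2973.
At the ceiling p = 98, quantity supplied = (98 − 91)/0.175 = 40.
Willingness to pay at q' = 40: 156 − 0.75·40 = 126.
Δq = 70.2703 − 40 = 30.2703; wedge = 126 − 98 = 28.
DWL = ½ × 30.2703 × 28 = £423.78.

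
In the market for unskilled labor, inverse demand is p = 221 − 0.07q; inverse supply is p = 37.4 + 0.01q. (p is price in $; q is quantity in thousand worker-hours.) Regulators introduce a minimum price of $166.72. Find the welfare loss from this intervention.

$92363.89 thousand

Competitive equilibrium: 221 − 0.07q = 37.4 + 0.01q → q* = 2295, p* = 60.35.
At the floor p = 166.72, quantity demanded = (221 − 166.72)/0.07 = 775.42857.
Sellers' marginal cost at q' = 775.42857: 37.4 + 0.01·775.42857 = 45.15429.
Δq = 2295 − 775.42857 = 1519.57143; wedge = 166.72 − 45.15429 = 121.56571.
Welfare loss = ½ × 1519.57143 × 121.56571 = $92363.89 thousand.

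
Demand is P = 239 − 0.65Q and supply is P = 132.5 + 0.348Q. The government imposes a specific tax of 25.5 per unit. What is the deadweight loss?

Competitive equilibrium: 239 − 0.65Q = 132.5 + 0.348Q → Q* = 106.7134, P* = 169.6363.
With the tax, the buyer price exceeds the seller price by 25.5: (239 − 0.65Q) − (132.5 + 0.348Q) = 25.5 → Q' = 81.1623.
ΔQ = 106.7134 − 81.1623 = 25.5511; the wedge equals the tax, 25.5.
DWL = ½ × 25.5511 × 25.5 = 325.78.

325.78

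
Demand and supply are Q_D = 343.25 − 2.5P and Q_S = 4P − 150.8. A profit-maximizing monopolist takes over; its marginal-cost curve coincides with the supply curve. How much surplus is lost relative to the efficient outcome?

1107.43

In inverse form: demand P = 137.3 − 0.4Q, supply P = 37.7 + 0.25Q.
Competitive equilibrium: 137.3 − 0.4Q = 37.7 + 0.25Q → Q* = 153.2308, P* = 76.0077.
Marginal revenue: MR = 137.3 − 0.8Q. Set MR = MC: 137.3 − 0.8Q = 37.7 + 0.25Q → Q_m = 94.8571.
Price P_m = 137.3 − 0.4·94.8571 = 99.3572; MC(Q_m) = 37.7 + 0.25·94.8571 = 61.4143.
Competitive Q* = 153.2308, so ΔQ = 58.3737; wedge = 99.3572 − 61.4143 = 37.9429.
Deadweight loss = ½ × 58.3737 × 37.9429 = 1107.43.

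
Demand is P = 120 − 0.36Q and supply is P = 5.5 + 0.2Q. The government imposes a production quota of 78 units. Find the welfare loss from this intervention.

4478.10

Competitive equilibrium: 120 − 0.36Q = 5.5 + 0.2Q → Q* = 204.4643, P* = 46.3929.
At Q = 78: demand price = 120 − 0.36·78 = 91.92; supply price = 5.5 + 0.2·78 = 21.1.
ΔQ = 204.4643 − 78 = 126.4643; wedge = 91.92 − 21.1 = 70.82.
The triangle = ½ × 126.4643 × 70.82 = 4478.10.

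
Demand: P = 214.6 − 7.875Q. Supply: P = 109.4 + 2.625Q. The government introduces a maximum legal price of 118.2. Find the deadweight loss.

233.33

Competitive equilibrium: 214.6 − 7.875Q = 109.4 + 2.625Q → Q* = 10.019, P* = 135.7.
At the ceiling P = 118.2, quantity supplied = (118.2 − 109.4)/2.625 = 3.3524.
Willingness to pay at Q' = 3.3524: 214.6 − 7.875·3.3524 = 188.1999.
ΔQ = 10.019 − 3.3524 = 6.6666; wedge = 188.1999 − 118.2 = 69.9999.
Welfare loss = ½ × 6.6666 × 69.9999 = 233.33.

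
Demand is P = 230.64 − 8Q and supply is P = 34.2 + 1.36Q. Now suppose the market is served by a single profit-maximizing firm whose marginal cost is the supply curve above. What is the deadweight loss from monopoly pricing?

437.76

Competitive equilibrium: 230.64 − 8Q = 34.2 + 1.36Q → Q* = 20.9872, P* = 62.7426.
Marginal revenue: MR = 230.64 − 16Q. Set MR = MC: 230.64 − 16Q = 34.2 + 1.36Q → Q_m = 11.3157.
Price P_m = 230.64 − 8·11.3157 = 140.1144; MC(Q_m) = 34.2 + 1.36·11.3157 = 49.5894.
Competitive Q* = 20.9872, so ΔQ = 9.6715; wedge = 140.1144 − 49.5894 = 90.525.
Welfare loss = ½ × 9.6715 × 90.525 = 437.76.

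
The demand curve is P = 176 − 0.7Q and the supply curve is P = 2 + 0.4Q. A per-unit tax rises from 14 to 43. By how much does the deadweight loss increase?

Competitive equilibrium: 176 − 0.7Q = 2 + 0.4Q → Q* = 158.1818, P* = 65.2727.
For a per-unit tax t: ΔQ = t/1.1, so DWL = ½·t·(t/1.1) = t²/2.2.
At t = 14: DWL = 89.091. At t = 43: DWL = 840.455.
Increase = 840.455 − 89.091 = 751.36.

751.36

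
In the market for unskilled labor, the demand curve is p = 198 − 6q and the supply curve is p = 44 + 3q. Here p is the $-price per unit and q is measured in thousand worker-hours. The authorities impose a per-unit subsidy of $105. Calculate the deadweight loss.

$612.50 thousand

Competitive equilibrium: 198 − 6q = 44 + 3q → q* = 17.1111, p* = 95.3333.
The subsidy lowers effective supply by 105: p = 3q − 61.
New quantity: 198 − 6q = 3q − 61 → q' = 28.7778.
Overproduction Δq = 28.7778 − 17.1111 = 11.6667; wedge = subsidy = 105.
Welfare loss = ½ × 11.6667 × 105 = $612.50 thousand.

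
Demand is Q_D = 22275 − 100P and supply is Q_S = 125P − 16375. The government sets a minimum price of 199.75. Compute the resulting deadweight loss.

70420.07

In inverse form: demand P = 222.75 − 0.01Q, supply P = 131 + 0.008Q.
Competitive equilibrium: 222.75 − 0.01Q = 131 + 0.008Q → Q* = 5097.2222, P* = 171.7778.
At the floor P = 199.75, quantity demanded = (222.75 − 199.75)/0.01 = 2300.
Sellers' marginal cost at Q' = 2300: 131 + 0.008·2300 = 149.4.
ΔQ = 5097.2222 − 2300 = 2797.2222; wedge = 199.75 − 149.4 = 50.35.
DWL = ½ × 2797.2222 × 50.35 = 70420.07.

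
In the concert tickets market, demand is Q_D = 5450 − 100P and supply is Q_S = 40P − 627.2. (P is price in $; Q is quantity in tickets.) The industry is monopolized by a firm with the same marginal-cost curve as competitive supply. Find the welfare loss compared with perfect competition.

$1063.13

In inverse form: demand P = 54.5 − 0.01Q, supply P = 15.68 + 0.025Q.
Competitive equilibrium: 54.5 − 0.01Q = 15.68 + 0.025Q → Q* = 1109.1429, P* = 43.4086.
Marginal revenue: MR = 54.5 − 0.02Q. Set MR = MC: 54.5 − 0.02Q = 15.68 + 0.025Q → Q_m = 862.6667.
Price P_m = 54.5 − 0.01·862.6667 = 45.8733; MC(Q_m) = 15.68 + 0.025·862.6667 = 37.2467.
Competitive Q* = 1109.1429, so ΔQ = 246.4762; wedge = 45.8733 − 37.2467 = 8.6266.
DWL = ½ × 246.4762 × 8.6266 = $1063.13.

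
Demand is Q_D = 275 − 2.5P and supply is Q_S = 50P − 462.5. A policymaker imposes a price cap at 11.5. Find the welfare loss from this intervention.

In inverse form: demand P = 110 − 0.4Q, supply P = 9.25 + 0.02Q.
Competitive equilibrium: 110 − 0.4Q = 9.25 + 0.02Q → Q* = 239.881, P* = 14.0476.
At the ceiling P = 11.5, quantity supplied = (11.5 − 9.25)/0.02 = 112.5.
Willingness to pay at Q' = 112.5: 110 − 0.4·112.5 = 65.
ΔQ = 239.881 − 112.5 = 127.381; wedge = 65 − 11.5 = 53.5.
Welfare loss = ½ × 127.381 × 53.5 = 3407.44.

3407.44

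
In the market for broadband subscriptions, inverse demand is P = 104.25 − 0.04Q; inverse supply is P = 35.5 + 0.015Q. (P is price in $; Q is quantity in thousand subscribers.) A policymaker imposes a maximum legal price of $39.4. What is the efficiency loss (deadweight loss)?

$26952.75 thousand

Competitive equilibrium: 104.25 − 0.04Q = 35.5 + 0.015Q → Q* = 1250, P* = 54.25.
At the ceiling P = 39.4, quantity supplied = (39.4 − 35.5)/0.015 = 260.
Willingness to pay at Q' = 260: 104.25 − 0.04·260 = 93.85.
ΔQ = 1250 − 260 = 990; wedge = 93.85 − 39.4 = 54.45.
Deadweight loss = ½ × 990 × 54.45 = $26952.75 thousand.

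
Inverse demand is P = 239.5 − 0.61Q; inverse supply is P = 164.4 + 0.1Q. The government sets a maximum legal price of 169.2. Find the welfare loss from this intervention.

1184.96

Competitive equilibrium: 239.5 − 0.61Q = 164.4 + 0.1Q → Q* = 105.7746, P* = 174.9775.
At the ceiling P = 169.2, quantity supplied = (169.2 − 164.4)/0.1 = 48.
Willingness to pay at Q' = 48: 239.5 − 0.61·48 = 210.22.
ΔQ = 105.7746 − 48 = 57.7746; wedge = 210.22 − 169.2 = 41.02.
DWL = ½ × 57.7746 × 41.02 = 1184.96.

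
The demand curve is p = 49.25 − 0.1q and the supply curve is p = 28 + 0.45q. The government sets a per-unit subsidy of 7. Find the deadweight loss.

Competitive equilibrium: 49.25 − 0.1q = 28 + 0.45q → q* = 38.6364, p* = 45.3864.
The subsidy lowers effective supply by 7: p = 21 + 0.45q.
New quantity: 49.25 − 0.1q = 21 + 0.45q → q' = 51.3636.
Overproduction Δq = 51.3636 − 38.6364 = 12.7272; wedge = subsidy = 7.
Deadweight loss = ½ × 12.7272 × 7 = 44.55.

44.55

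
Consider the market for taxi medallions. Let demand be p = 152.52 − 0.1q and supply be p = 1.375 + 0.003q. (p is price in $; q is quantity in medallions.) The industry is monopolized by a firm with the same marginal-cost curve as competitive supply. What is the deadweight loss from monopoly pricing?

Competitive equilibrium: 152.52 − 0.1q = 1.375 + 0.003q → q* = 1467.42718, p* = 5.77728.
Marginal revenue: MR = 152.52 − 0.2q. Set MR = MC: 152.52 − 0.2q = 1.375 + 0.003q → q_m = 744.55665.
Price p_m = 152.52 − 0.1·744.55665 = 78.06434; MC(q_m) = 1.375 + 0.003·744.55665 = 3.60867.
Competitive q* = 1467.42718, so Δq = 722.87053; wedge = 78.06434 − 3.60867 = 74.45567.
Deadweight loss = ½ × 722.87053 × 74.45567 = $26910.90.

$26910.90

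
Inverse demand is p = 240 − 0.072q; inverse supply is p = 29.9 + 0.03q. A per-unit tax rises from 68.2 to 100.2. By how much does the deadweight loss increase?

26415.69

Competitive equilibrium: 240 − 0.072q = 29.9 + 0.03q → q* = 2059.8039, p* = 91.6941.
For a per-unit tax t: Δq = t/0.102, so DWL = ½·t·(t/0.102) = t²/0.204.
At t = 68.2: DWL = 22800.196. At t = 100.2: DWL = 49215.882.
Increase = 49215.882 − 22800.196 = 26415.69.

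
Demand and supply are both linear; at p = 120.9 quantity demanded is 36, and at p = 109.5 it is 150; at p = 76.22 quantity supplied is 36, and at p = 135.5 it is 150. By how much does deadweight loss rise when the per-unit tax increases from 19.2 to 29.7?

414.07

Demand slope = (109.5 − 120.9)/(150 − 36) = −0.1, so p = 124.5 − 0.1q.
Supply slope = (135.5 − 76.22)/(150 − 36) = 0.52, so p = 57.5 + 0.52q.
Competitive equilibrium: 124.5 − 0.1q = 57.5 + 0.52q → q* = 108.0645, p* = 113.6935.
For a per-unit tax t: Δq = t/0.62, so DWL = ½·t·(t/0.62) = t²/1.24.
At t = 19.2: DWL = 297.29. At t = 29.7: DWL = 711.363.
Increase = 711.363 − 297.29 = 414.07.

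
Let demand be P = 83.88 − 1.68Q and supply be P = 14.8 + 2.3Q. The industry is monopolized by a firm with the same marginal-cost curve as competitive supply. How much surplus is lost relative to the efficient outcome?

Competitive equilibrium: 83.88 − 1.68Q = 14.8 + 2.3Q → Q* = 17.3568, P* = 54.7206.
Marginal revenue: MR = 83.88 − 3.36Q. Set MR = MC: 83.88 − 3.36Q = 14.8 + 2.3Q → Q_m = 12.2049.
Price P_m = 83.88 − 1.68·12.2049 = 63.3758; MC(Q_m) = 14.8 + 2.3·12.2049 = 42.8713.
Competitive Q* = 17.3568, so ΔQ = 5.1519; wedge = 63.3758 − 42.8713 = 20.5045.
Welfare loss = ½ × 5.1519 × 20.5045 = 52.82.

52.82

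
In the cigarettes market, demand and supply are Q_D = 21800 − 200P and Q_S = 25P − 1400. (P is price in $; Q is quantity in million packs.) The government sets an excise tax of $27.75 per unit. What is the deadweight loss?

$8556.25 million

In inverse form: demand P = 109 − 0.005Q, supply P = 56 + 0.04Q.
Competitive equilibrium: 109 − 0.005Q = 56 + 0.04Q → Q* = 1177.7778, P* = 103.1111.
With the tax, the buyer price exceeds the seller price by 27.75: (109 − 0.005Q) − (56 + 0.04Q) = 27.75 → Q' = 561.1111.
ΔQ = 1177.7778 − 561.1111 = 616.6667; the wedge equals the tax, 27.75.
DWL = ½ × 616.6667 × 27.75 = $8556.25 million.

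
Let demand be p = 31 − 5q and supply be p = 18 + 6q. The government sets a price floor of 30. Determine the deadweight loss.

5.30

Competitive equilibrium: 31 − 5q = 18 + 6q → q* = 1.1818, p* = 25.0909.
At the floor p = 30, quantity demanded = (31 − 30)/5 = 0.2.
Sellers' marginal cost at q' = 0.2: 18 + 6·0.2 = 19.2.
Δq = 1.1818 − 0.2 = 0.9818; wedge = 30 − 19.2 = 10.8.
DWL = ½ × 0.9818 × 10.8 = 5.30.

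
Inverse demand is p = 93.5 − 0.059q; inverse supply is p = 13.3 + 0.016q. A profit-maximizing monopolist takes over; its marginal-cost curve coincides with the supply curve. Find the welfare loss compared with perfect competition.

8312.89

Competitive equilibrium: 93.5 − 0.059q = 13.3 + 0.016q → q* = 1069.33333, p* = 30.40933.
Marginal revenue: MR = 93.5 − 0.118q. Set MR = MC: 93.5 − 0.118q = 13.3 + 0.016q → q_m = 598.50746.
Price p_m = 93.5 − 0.059·598.50746 = 58.18806; MC(q_m) = 13.3 + 0.016·598.50746 = 22.87612.
Competitive q* = 1069.33333, so Δq = 470.82587; wedge = 58.18806 − 22.87612 = 35.31194.
Deadweight loss = ½ × 470.82587 × 35.31194 = 8312.89.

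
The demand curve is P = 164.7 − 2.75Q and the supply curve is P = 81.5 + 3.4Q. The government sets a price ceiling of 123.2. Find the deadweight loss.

4.91

Competitive equilibrium: 164.7 − 2.75Q = 81.5 + 3.4Q → Q* = 13.5285, P* = 127.4967.
At the ceiling P = 123.2, quantity supplied = (123.2 − 81.5)/3.4 = 12.2647.
Willingness to pay at Q' = 12.2647: 164.7 − 2.75·12.2647 = 130.9721.
ΔQ = 13.5285 − 12.2647 = 1.2638; wedge = 130.9721 − 123.2 = 7.7721.
Welfare loss = ½ × 1.2638 × 7.7721 = 4.91.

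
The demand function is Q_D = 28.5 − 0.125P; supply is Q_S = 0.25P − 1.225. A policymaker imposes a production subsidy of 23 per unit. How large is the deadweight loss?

In inverse form: demand P = 228 − 8Q, supply P = 4.9 + 4Q.
Competitive equilibrium: 228 − 8Q = 4.9 + 4Q → Q* = 18.5917, P* = 79.2667.
The subsidy lowers effective supply by 23: P = 4Q − 18.1.
New quantity: 228 − 8Q = 4Q − 18.1 → Q' = 20.5083.
Overproduction ΔQ = 20.5083 − 18.5917 = 1.9166; wedge = subsidy = 23.
The triangle = ½ × 1.9166 × 23 = 22.04.

22.04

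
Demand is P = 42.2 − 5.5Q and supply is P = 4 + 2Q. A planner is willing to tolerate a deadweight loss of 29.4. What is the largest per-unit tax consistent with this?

21

Competitive equilibrium: 42.2 − 5.5Q = 4 + 2Q → Q* = 5.0933, P* = 14.1867.
A tax t gives ΔQ = t/7.5 and wedge t, so DWL = t²/15.
t²/15 = 29.4 → t² = 441 → t = 21.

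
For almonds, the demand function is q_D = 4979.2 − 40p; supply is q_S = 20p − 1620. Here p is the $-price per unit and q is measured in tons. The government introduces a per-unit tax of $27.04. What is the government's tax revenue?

In inverse form: demand p = 124.48 − 0.025q, supply p = 81 + 0.05q.
Competitive equilibrium: 124.48 − 0.025q = 81 + 0.05q → q* = 579.7333, p* = 109.9867.
With the tax, the buyer price exceeds the seller price by 27.04: (124.48 − 0.025q) − (81 + 0.05q) = 27.04 → q' = 219.2.
Tax revenue = 27.04 × 219.2 = $5927.168.

$5927.168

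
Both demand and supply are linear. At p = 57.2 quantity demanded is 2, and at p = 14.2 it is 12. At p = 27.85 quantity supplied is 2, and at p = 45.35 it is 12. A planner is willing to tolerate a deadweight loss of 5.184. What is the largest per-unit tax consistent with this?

7.92

Demand slope = (14.2 − 57.2)/(12 − 2) = −4.3, so p = 65.8 − 4.3q.
Supply slope = (45.35 − 27.85)/(12 − 2) = 1.75, so p = 24.35 + 1.75q.
Competitive equilibrium: 65.8 − 4.3q = 24.35 + 1.75q → q* = 6.8512, p* = 36.3397.
A tax t gives Δq = t/6.05 and wedge t, so DWL = t²/12.1.
t²/12.1 = 5.184 → t² = 62.7264 → t = 7.92.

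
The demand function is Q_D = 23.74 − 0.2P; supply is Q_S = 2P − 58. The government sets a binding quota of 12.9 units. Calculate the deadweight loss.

31.96

In inverse form: demand P = 118.7 − 5Q, supply P = 29 + 0.5Q.
Competitive equilibrium: 118.7 − 5Q = 29 + 0.5Q → Q* = 16.3091, P* = 37.1545.
At Q = 12.9: demand price = 118.7 − 5·12.9 = 54.2; supply price = 29 + 0.5·12.9 = 35.45.
ΔQ = 16.3091 − 12.9 = 3.4091; wedge = 54.2 − 35.45 = 18.75.
Welfare loss = ½ × 3.4091 × 18.75 = 31.96.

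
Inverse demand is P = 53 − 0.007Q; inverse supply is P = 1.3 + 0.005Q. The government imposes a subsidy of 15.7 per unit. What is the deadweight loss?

Competitive equilibrium: 53 − 0.007Q = 1.3 + 0.005Q → Q* = 4308.3333, P* = 22.8417.
The subsidy lowers effective supply by 15.7: P = 0.005Q − 14.4.
New quantity: 53 − 0.007Q = 0.005Q − 14.4 → Q' = 5616.6667.
Overproduction ΔQ = 5616.6667 − 4308.3333 = 1308.3334; wedge = subsidy = 15.7.
The triangle = ½ × 1308.3334 × 15.7 = 10270.42.

10270.42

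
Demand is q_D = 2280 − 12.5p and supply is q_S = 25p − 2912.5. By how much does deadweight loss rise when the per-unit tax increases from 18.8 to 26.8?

1520

In inverse form: demand p = 182.4 − 0.08q, supply p = 116.5 + 0.04q.
Competitive equilibrium: 182.4 − 0.08q = 116.5 + 0.04q → q* = 549.1667, p* = 138.4667.
For a per-unit tax t: Δq = t/0.12, so DWL = ½·t·(t/0.12) = t²/0.24.
At t = 18.8: DWL = 1472.667. At t = 26.8: DWL = 2992.667.
Increase = 2992.667 − 1472.667 = 1520.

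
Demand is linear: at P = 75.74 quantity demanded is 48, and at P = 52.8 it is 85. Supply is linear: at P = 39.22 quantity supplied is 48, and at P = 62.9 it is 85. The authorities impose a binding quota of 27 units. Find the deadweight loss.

Demand slope = (52.8 − 75.74)/(85 − 48) = −0.62, so P = 105.5 − 0.62Q.
Supply slope = (62.9 − 39.22)/(85 − 48) = 0.64, so P = 8.5 + 0.64Q.
Competitive equilibrium: 105.5 − 0.62Q = 8.5 + 0.64Q → Q* = 76.9841, P* = 57.7698.
At Q = 27: demand price = 105.5 − 0.62·27 = 88.76; supply price = 8.5 + 0.64·27 = 25.78.
ΔQ = 76.9841 − 27 = 49.9841; wedge = 88.76 − 25.78 = 62.98.
Welfare loss = ½ × 49.9841 × 62.98 = 1574.

1574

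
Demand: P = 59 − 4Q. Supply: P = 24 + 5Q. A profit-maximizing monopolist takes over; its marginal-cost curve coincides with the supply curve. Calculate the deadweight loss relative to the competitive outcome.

Competitive equilibrium: 59 − 4Q = 24 + 5Q → Q* = 3.8889, P* = 43.4444.
Marginal revenue: MR = 59 − 8Q. Set MR = MC: 59 − 8Q = 24 + 5Q → Q_m = 2.6923.
Price P_m = 59 − 4·2.6923 = 48.2308; MC(Q_m) = 24 + 5·2.6923 = 37.4615.
Competitive Q* = 3.8889, so ΔQ = 1.1966; wedge = 48.2308 − 37.4615 = 10.7693.
Deadweight loss = ½ × 1.1966 × 10.7693 = 6.44.

6.44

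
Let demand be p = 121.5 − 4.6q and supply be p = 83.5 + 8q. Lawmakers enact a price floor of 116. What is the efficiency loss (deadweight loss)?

Competitive equilibrium: 121.5 − 4.6q = 83.5 + 8q → q* = 3.0159, p* = 107.627.
At the floor p = 116, quantity demanded = (121.5 − 116)/4.6 = 1.1957.
Sellers' marginal cost at q' = 1.1957: 83.5 + 8·1.1957 = 93.0656.
Δq = 3.0159 − 1.1957 = 1.8202; wedge = 116 − 93.0656 = 22.9344.
DWL = ½ × 1.8202 × 22.9344 = 20.87.

20.87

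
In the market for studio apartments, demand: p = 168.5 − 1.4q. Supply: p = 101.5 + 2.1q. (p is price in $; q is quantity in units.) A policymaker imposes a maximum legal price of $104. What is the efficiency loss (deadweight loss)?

Competitive equilibrium: 168.5 − 1.4q = 101.5 + 2.1q → q* = 19.1429, p* = 141.7.
At the ceiling p = 104, quantity supplied = (104 − 101.5)/2.1 = 1.1905.
Willingness to pay at q' = 1.1905: 168.5 − 1.4·1.1905 = 166.8333.
Δq = 19.1429 − 1.1905 = 17.9524; wedge = 166.8333 − 104 = 62.8333.
Welfare loss = ½ × 17.9524 × 62.8333 = $564.

$564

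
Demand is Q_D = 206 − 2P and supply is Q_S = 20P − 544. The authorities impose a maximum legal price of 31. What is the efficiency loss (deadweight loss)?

In inverse form: demand P = 103 − 0.5Q, supply P = 27.2 + 0.05Q.
Competitive equilibrium: 103 − 0.5Q = 27.2 + 0.05Q → Q* = 137.8182, P* = 34.0909.
At the ceiling P = 31, quantity supplied = (31 − 27.2)/0.05 = 76.
Willingness to pay at Q' = 76: 103 − 0.5·76 = 65.
ΔQ = 137.8182 − 76 = 61.8182; wedge = 65 − 31 = 34.
DWL = ½ × 61.8182 × 34 = 1050.91.

1050.91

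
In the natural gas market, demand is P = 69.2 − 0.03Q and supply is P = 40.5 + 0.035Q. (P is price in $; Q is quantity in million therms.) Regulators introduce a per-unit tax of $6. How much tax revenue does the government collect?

Competitive equilibrium: 69.2 − 0.03Q = 40.5 + 0.035Q → Q* = 441.5385, P* = 55.9538.
With the tax, the buyer price exceeds the seller price by 6: (69.2 − 0.03Q) − (40.5 + 0.035Q) = 6 → Q' = 349.2308.
Tax revenue = 6 × 349.2308 = $2095.38 million.

$2095.38 million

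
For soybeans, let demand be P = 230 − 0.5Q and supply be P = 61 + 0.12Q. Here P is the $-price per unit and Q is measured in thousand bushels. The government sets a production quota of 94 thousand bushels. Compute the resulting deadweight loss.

Competitive equilibrium: 230 − 0.5Q = 61 + 0.12Q → Q* = 272.5806, P* = 93.7097.
At Q = 94: demand price = 230 − 0.5·94 = 183; supply price = 61 + 0.12·94 = 72.28.
ΔQ = 272.5806 − 94 = 178.5806; wedge = 183 − 72.28 = 110.72.
Welfare loss = ½ × 178.5806 × 110.72 = $9886.22 thousand.

$9886.22 thousand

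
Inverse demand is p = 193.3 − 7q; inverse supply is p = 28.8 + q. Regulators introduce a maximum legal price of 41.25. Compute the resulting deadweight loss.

Competitive equilibrium: 193.3 − 7q = 28.8 + q → q* = 20.5625, p* = 49.3625.
At the ceiling p = 41.25, quantity supplied = (41.25 − 28.8)/1 = 12.45.
Willingness to pay at q' = 12.45: 193.3 − 7·12.45 = 106.15.
Δq = 20.5625 − 12.45 = 8.1125; wedge = 106.15 − 41.25 = 64.9.
Deadweight loss = ½ × 8.1125 × 64.9 = 263.25.

263.25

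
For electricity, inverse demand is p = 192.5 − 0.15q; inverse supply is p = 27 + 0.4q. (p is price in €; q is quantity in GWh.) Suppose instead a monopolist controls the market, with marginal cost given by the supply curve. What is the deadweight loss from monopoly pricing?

Competitive equilibrium: 192.5 − 0.15q = 27 + 0.4q → q* = 300.9091, p* = 147.3636.
Marginal revenue: MR = 192.5 − 0.3q. Set MR = MC: 192.5 − 0.3q = 27 + 0.4q → q_m = 236.4286.
Price p_m = 192.5 − 0.15·236.4286 = 157.0357; MC(q_m) = 27 + 0.4·236.4286 = 121.5714.
Competitive q* = 300.9091, so Δq = 64.4805; wedge = 157.0357 − 121.5714 = 35.4643.
The triangle = ½ × 64.4805 × 35.4643 = €1143.38.

€1143.38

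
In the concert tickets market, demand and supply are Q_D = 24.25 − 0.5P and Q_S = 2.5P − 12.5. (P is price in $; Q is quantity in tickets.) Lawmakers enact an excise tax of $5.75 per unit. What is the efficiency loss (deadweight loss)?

In inverse form: demand P = 48.5 − 2Q, supply P = 5 + 0.4Q.
Competitive equilibrium: 48.5 − 2Q = 5 + 0.4Q → Q* = 18.125, P* = 12.25.
With the tax, the buyer price exceeds the seller price by 5.75: (48.5 − 2Q) − (5 + 0.4Q) = 5.75 → Q' = 15.7292.
ΔQ = 18.125 − 15.7292 = 2.3958; the wedge equals the tax, 5.75.
The triangle = ½ × 2.3958 × 5.75 = $6.89.

$6.89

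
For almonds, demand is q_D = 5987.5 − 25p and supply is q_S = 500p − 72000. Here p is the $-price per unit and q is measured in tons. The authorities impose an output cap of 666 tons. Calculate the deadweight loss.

In inverse form: demand p = 239.5 − 0.04q, supply p = 144 + 0.002q.
Competitive equilibrium: 239.5 − 0.04q = 144 + 0.002q → q* = 2273.8095, p* = 148.5476.
At q = 666: demand price = 239.5 − 0.04·666 = 212.86; supply price = 144 + 0.002·666 = 145.332.
Δq = 2273.8095 − 666 = 1607.8095; wedge = 212.86 − 145.332 = 67.528.
Deadweight loss = ½ × 1607.8095 × 67.528 = $54286.08.

$54286.08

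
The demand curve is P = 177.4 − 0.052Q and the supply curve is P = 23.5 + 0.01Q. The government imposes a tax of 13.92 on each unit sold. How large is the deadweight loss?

1562.63

Competitive equilibrium: 177.4 − 0.052Q = 23.5 + 0.01Q → Q* = 2482.2581, P* = 48.3226.
With the tax, the buyer price exceeds the seller price by 13.92: (177.4 − 0.052Q) − (23.5 + 0.01Q) = 13.92 → Q' = 2257.7419.
ΔQ = 2482.2581 − 2257.7419 = 224.5162; the wedge equals the tax, 13.92.
Welfare loss = ½ × 224.5162 × 13.92 = 1562.63.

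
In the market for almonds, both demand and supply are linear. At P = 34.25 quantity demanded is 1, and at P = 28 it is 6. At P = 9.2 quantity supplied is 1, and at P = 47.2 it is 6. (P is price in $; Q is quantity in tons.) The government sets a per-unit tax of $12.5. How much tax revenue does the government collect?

Demand slope = (28 − 34.25)/(6 − 1) = −1.25, so P = 35.5 − 1.25Q.
Supply slope = (47.2 − 9.2)/(6 − 1) = 7.6, so P = 1.6 + 7.6Q.
Competitive equilibrium: 35.5 − 1.25Q = 1.6 + 7.6Q → Q* = 3.8305, P* = 30.7119.
With the tax, the buyer price exceeds the seller price by 12.5: (35.5 − 1.25Q) − (1.6 + 7.6Q) = 12.5 → Q' = 2.4181.
Tax revenue = 12.5 × 2.4181 = $30.23.

$30.23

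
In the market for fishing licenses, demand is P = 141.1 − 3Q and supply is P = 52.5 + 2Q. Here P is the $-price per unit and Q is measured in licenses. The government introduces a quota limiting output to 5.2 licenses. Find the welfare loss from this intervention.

$391.876

Competitive equilibrium: 141.1 − 3Q = 52.5 + 2Q → Q* = 17.72, P* = 87.94.
At Q = 5.2: demand price = 141.1 − 3·5.2 = 125.5; supply price = 52.5 + 2·5.2 = 62.9.
ΔQ = 17.72 − 5.2 = 12.52; wedge = 125.5 − 62.9 = 62.6.
The triangle = ½ × 12.52 × 62.6 = $391.876.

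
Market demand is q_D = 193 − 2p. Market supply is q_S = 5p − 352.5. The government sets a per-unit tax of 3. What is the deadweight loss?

In inverse form: demand p = 96.5 − 0.5q, supply p = 70.5 + 0.2q.
Competitive equilibrium: 96.5 − 0.5q = 70.5 + 0.2q → q* = 37.1429, p* = 77.9286.
With the tax, the buyer price exceeds the seller price by 3: (96.5 − 0.5q) − (70.5 + 0.2q) = 3 → q' = 32.8571.
Δq = 37.1429 − 32.8571 = 4.2858; the wedge equals the tax, 3.
Deadweight loss = ½ × 4.2858 × 3 = 6.43.

6.43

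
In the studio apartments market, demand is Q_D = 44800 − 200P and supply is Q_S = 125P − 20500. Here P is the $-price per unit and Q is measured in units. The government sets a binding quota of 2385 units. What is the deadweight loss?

$32335

In inverse form: demand P = 224 − 0.005Q, supply P = 164 + 0.008Q.
Competitive equilibrium: 224 − 0.005Q = 164 + 0.008Q → Q* = 4615.3846, P* = 200.9231.
At Q = 2385: demand price = 224 − 0.005·2385 = 212.075; supply price = 164 + 0.008·2385 = 183.08.
ΔQ = 4615.3846 − 2385 = 2230.3846; wedge = 212.075 − 183.08 = 28.995.
Welfare loss = ½ × 2230.3846 × 28.995 = $32335.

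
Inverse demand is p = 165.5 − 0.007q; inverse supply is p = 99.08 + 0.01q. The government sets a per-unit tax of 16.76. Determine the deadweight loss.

8261.69

Competitive equilibrium: 165.5 − 0.007q = 99.08 + 0.01q → q* = 3907.0588, p* = 138.1506.
With the tax, the buyer price exceeds the seller price by 16.76: (165.5 − 0.007q) − (99.08 + 0.01q) = 16.76 → q' = 2921.1765.
Δq = 3907.0588 − 2921.1765 = 985.8823; the wedge equals the tax, 16.76.
DWL = ½ × 985.8823 × 16.76 = 8261.69.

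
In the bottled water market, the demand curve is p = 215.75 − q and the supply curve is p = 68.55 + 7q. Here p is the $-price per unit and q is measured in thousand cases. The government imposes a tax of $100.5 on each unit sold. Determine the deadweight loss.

Competitive equilibrium: 215.75 − q = 68.55 + 7q → q* = 18.4, p* = 197.35.
With the tax, the buyer price exceeds the seller price by 100.5: (215.75 − q) − (68.55 + 7q) = 100.5 → q' = 5.8375.
Δq = 18.4 − 5.8375 = 12.5625; the wedge equals the tax, 100.5.
The triangle = ½ × 12.5625 × 100.5 = $631.27 thousand.

$631.27 thousand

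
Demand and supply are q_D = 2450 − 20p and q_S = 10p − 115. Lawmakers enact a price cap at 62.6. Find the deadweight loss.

3933.075

In inverse form: demand p = 122.5 − 0.05q, supply p = 11.5 + 0.1q.
Competitive equilibrium: 122.5 − 0.05q = 11.5 + 0.1q → q* = 740, p* = 85.5.
At the ceiling p = 62.6, quantity supplied = (62.6 − 11.5)/0.1 = 511.
Willingness to pay at q' = 511: 122.5 − 0.05·511 = 96.95.
Δq = 740 − 511 = 229; wedge = 96.95 − 62.6 = 34.35.
DWL = ½ × 229 × 34.35 = 3933.075.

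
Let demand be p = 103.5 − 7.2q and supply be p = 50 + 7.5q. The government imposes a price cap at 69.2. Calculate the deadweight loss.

Competitive equilibrium: 103.5 − 7.2q = 50 + 7.5q → q* = 3.6395, p* = 77.2959.
At the ceiling p = 69.2, quantity supplied = (69.2 − 50)/7.5 = 2.56.
Willingness to pay at q' = 2.56: 103.5 − 7.2·2.56 = 85.068.
Δq = 3.6395 − 2.56 = 1.0795; wedge = 85.068 − 69.2 = 15.868.
Welfare loss = ½ × 1.0795 × 15.868 = 8.56.

8.56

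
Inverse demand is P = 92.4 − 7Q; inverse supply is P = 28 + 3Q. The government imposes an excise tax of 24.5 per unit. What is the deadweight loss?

Competitive equilibrium: 92.4 − 7Q = 28 + 3Q → Q* = 6.44, P* = 47.32.
With the tax, the buyer price exceeds the seller price by 24.5: (92.4 − 7Q) − (28 + 3Q) = 24.5 → Q' = 3.99.
ΔQ = 6.44 − 3.99 = 2.45; the wedge equals the tax, 24.5.
Deadweight loss = ½ × 2.45 × 24.5 = 30.01.

30.01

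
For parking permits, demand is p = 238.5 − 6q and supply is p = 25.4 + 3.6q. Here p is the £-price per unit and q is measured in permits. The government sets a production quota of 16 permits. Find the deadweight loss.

Competitive equilibrium: 238.5 − 6q = 25.4 + 3.6q → q* = 22.1979, p* = 105.3125.
At q = 16: demand price = 238.5 − 6·16 = 142.5; supply price = 25.4 + 3.6·16 = 83.
Δq = 22.1979 − 16 = 6.1979; wedge = 142.5 − 83 = 59.5.
DWL = ½ × 6.1979 × 59.5 = £184.39.

£184.39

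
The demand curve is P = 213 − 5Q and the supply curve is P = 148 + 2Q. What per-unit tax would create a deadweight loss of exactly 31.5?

Competitive equilibrium: 213 − 5Q = 148 + 2Q → Q* = 9.2857, P* = 166.5714.
A tax t gives ΔQ = t/7 and wedge t, so DWL = t²/14.
t²/14 = 31.5 → t² = 441 → t = 21.

21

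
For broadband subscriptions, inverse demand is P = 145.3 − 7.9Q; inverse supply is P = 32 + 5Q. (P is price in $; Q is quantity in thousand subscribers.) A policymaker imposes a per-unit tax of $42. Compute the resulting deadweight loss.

$68.37 thousand

Competitive equilibrium: 145.3 − 7.9Q = 32 + 5Q → Q* = 8.7829, P* = 75.9147.
With the tax, the buyer price exceeds the seller price by 42: (145.3 − 7.9Q) − (32 + 5Q) = 42 → Q' = 5.5271.
ΔQ = 8.7829 − 5.5271 = 3.2558; the wedge equals the tax, 42.
DWL = ½ × 3.2558 × 42 = $68.37 thousand.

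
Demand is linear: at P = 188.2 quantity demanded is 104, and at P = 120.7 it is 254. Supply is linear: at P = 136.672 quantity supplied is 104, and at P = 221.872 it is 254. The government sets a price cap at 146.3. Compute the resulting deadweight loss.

Demand slope = (120.7 − 188.2)/(254 − 104) = −0.45, so P = 235 − 0.45Q.
Supply slope = (221.872 − 136.672)/(254 − 104) = 0.568, so P = 77.6 + 0.568Q.
Competitive equilibrium: 235 − 0.45Q = 77.6 + 0.568Q → Q* = 154.6169, P* = 165.4224.
At the ceiling P = 146.3, quantity supplied = (146.3 − 77.6)/0.568 = 120.9507.
Willingness to pay at Q' = 120.9507: 235 − 0.45·120.9507 = 180.5722.
ΔQ = 154.6169 − 120.9507 = 33.6662; wedge = 180.5722 − 146.3 = 34.2722.
DWL = ½ × 33.6662 × 34.2722 = 576.91.

576.91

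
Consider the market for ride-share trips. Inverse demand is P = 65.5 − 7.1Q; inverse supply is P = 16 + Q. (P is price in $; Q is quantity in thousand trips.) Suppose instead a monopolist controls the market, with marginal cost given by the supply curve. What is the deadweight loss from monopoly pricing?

$33 thousand

Competitive equilibrium: 65.5 − 7.1Q = 16 + Q → Q* = 6.1111, P* = 22.1111.
Marginal revenue: MR = 65.5 − 14.2Q. Set MR = MC: 65.5 − 14.2Q = 16 + Q → Q_m = 3.2566.
Price P_m = 65.5 − 7.1·3.2566 = 42.3781; MC(Q_m) = 16 + 1·3.2566 = 19.2566.
Competitive Q* = 6.1111, so ΔQ = 2.8545; wedge = 42.3781 − 19.2566 = 23.1215.
Welfare loss = ½ × 2.8545 × 23.1215 = $33 thousand.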